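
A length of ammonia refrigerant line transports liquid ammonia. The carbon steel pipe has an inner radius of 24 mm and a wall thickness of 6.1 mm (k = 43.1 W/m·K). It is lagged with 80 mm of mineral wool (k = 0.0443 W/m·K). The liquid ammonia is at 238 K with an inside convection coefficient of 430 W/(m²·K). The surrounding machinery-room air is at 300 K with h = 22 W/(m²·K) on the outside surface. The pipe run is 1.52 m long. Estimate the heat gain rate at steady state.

Treating each annulus and film as a series resistance:
R_inner film = 1/(h_i·2πr₁L) = 1/(430×2π×0.024×1.52) = 0.01015 K/W
R_carbon steel pipe wall = ln(30.1/24)/(2π×43.1×1.52) = 5.502×10^-4 K/W
R_mineral wool = ln(110.1/30.1)/(2π×0.0443×1.52) = 3.065 K/W
R_outer film = 1/(h_o·2πr_oL) = 1/(22×2π×0.1101×1.52) = 0.04323 K/W
R_total = 3.119 K/W
Q = ΔT/R_total = 62/3.119

Q ≈ 19.9 W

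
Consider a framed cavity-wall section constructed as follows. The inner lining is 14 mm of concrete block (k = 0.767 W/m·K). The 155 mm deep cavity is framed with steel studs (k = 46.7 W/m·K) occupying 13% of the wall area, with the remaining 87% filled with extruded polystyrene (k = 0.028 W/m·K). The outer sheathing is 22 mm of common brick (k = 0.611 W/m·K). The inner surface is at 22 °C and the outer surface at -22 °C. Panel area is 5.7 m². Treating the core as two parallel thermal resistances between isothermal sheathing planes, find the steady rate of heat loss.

Q ≈ 3150 W

Sheathing layers in series; stud and cavity paths in parallel between them.
R_inner = 0.014/(0.767×5.7) = 0.003202 K/W
R_stud  = 0.155/(46.7×0.13×5.7) = 0.004479 K/W
R_cav   = 0.155/(0.028×0.87×5.7) = 1.116 K/W
1/R_core = 1/R_stud + 1/R_cav → R_core = 0.004461 K/W
R_outer = 0.022/(0.611×5.7) = 0.006317 K/W
R_total = 0.01398 K/W
Q = ΔT/R_total = 44/0.01398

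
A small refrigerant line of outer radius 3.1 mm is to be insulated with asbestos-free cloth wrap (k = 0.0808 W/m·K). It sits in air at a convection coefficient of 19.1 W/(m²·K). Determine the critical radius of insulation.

r_cr ≈ 4.23 mm

For a cylinder r_cr = k/h = 0.0808/19.1
r_cr = 4.23 mm; since the bare radius (3.1 mm) is below r_cr, adding a thin layer of insulation will *increase* heat loss.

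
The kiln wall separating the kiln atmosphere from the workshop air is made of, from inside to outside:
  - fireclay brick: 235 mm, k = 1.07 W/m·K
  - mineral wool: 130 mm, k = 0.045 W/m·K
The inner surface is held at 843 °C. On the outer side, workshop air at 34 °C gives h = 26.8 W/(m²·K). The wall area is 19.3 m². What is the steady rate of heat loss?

Q ≈ 4960 W

Model the wall as resistances in series:
R_fireclay brick = L/(kA) = 0.235/(1.07×19.3) = 0.01138 K/W
R_mineral wool = L/(kA) = 0.13/(0.045×19.3) = 0.1497 K/W
R_outer film = 1/(h_o·A) = 1/(26.8×19.3) = 0.001933 K/W
R_total = 0.163 K/W
Q = ΔT / R_total = 809 / 0.163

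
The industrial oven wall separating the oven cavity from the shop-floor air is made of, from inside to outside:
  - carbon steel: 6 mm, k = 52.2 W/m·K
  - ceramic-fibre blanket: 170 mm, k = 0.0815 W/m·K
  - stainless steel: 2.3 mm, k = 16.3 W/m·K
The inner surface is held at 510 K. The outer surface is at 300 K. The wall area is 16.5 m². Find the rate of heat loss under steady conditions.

Thermal resistances in series:
R_carbon steel = L/(kA) = 0.006/(52.2×16.5) = 6.966×10^-6 K/W
R_ceramic-fibre blanket = L/(kA) = 0.17/(0.0815×16.5) = 0.1264 K/W
R_stainless steel = L/(kA) = 0.0023/(16.3×16.5) = 8.552×10^-6 K/W
R_total = 0.1264 K/W
Q = ΔT / R_total = 210 / 0.1264

Q ≈ 1660 W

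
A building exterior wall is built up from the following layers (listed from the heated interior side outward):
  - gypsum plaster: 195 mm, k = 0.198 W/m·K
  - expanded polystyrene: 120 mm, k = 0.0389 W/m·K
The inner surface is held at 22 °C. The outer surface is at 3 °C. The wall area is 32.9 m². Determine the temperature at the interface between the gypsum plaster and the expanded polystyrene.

Using the resistance-network approach (series):
R_gypsum plaster = L/(kA) = 0.195/(0.198×32.9) = 0.02993 K/W
R_expanded polystyrene = L/(kA) = 0.12/(0.0389×32.9) = 0.09376 K/W
R_total = 0.1237 K/W;  Q = ΔT/R_total = 19/0.1237 = 153.6 W
T_interface = T_inner − Q·ΣR(inner→interface) = 22 − 154×0.02993

T ≈ 17.4 °C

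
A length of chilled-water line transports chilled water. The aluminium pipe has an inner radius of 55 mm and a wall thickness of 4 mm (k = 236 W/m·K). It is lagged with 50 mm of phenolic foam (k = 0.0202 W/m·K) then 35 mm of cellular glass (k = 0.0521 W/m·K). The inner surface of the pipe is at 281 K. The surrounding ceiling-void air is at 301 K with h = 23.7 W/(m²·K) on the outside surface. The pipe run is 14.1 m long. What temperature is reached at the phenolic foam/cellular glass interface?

T ≈ 298 K

Cylindrical conduction, so R = ln(r₂/r₁)/(2πkL) per layer, in series:
R_aluminium pipe wall = ln(59/55)/(2π×236×14.1) = 3.358×10^-6 K/W
R_phenolic foam = ln(109/59)/(2π×0.0202×14.1) = 0.343 K/W
R_cellular glass = ln(144/109)/(2π×0.0521×14.1) = 0.06033 K/W
R_outer film = 1/(h_o·2πr_oL) = 1/(23.7×2π×0.144×14.1) = 0.003307 K/W
R_total = 0.4066 K/W
Q = ΔT/R_total = 20/0.4066
Q = 49.2 W
T_interface = T_inner + Q·ΣR(inner→interface) = 281 + 49.2×0.343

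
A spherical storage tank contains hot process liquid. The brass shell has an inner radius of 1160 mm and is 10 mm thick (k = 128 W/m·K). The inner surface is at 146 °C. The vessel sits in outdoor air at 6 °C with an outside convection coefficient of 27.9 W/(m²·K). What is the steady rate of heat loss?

Spherical conduction: R = (1/r_in − 1/r_out)/(4πk) per layer; series-sum.
R_brass shell = (1/1.16 − 1/1.17)/(4π×128) = 4.581×10^-6 K/W
R_outer film = 1/(h·4πr_o²) = 1/(27.9×4π×1.17²) = 0.002084 K/W
R_total = 0.002088 K/W
Q = ΔT/R_total = 140/0.002088

Q ≈ 67000 W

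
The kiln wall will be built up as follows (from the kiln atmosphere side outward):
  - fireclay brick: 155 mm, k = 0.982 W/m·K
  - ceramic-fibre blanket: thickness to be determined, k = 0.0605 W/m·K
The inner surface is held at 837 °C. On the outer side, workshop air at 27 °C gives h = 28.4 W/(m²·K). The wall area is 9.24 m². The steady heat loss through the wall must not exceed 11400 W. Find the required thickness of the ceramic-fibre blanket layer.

Thermal resistances in series:
R_fireclay brick = L/(kA) = 0.155/(0.982×9.24) = 0.01708 K/W
R_outer film = 1/(h_o·A) = 1/(28.4×9.24) = 0.003811 K/W
Sum of the known resistances R_other = 0.02089 K/W
Required total resistance R_tot = ΔT/Q_allow = 810/11400 = 0.07105 K/W
R_ceramic-fibre blanket = R_tot − R_other = 0.05016 K/W
L = R·k·A = 0.05016×0.0605×9.24

L ≈ 28 mm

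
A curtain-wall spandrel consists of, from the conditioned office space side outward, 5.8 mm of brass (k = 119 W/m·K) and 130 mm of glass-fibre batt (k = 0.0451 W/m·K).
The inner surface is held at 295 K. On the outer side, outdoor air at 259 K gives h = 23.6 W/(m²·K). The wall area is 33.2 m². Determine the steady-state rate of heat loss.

Q ≈ 409 W

Thermal resistances in series:
R_brass = L/(kA) = 0.0058/(119×33.2) = 1.468×10^-6 K/W
R_glass-fibre batt = L/(kA) = 0.13/(0.0451×33.2) = 0.08682 K/W
R_outer film = 1/(h_o·A) = 1/(23.6×33.2) = 0.001276 K/W
R_total = 0.0881 K/W
Q = ΔT / R_total = 36 / 0.0881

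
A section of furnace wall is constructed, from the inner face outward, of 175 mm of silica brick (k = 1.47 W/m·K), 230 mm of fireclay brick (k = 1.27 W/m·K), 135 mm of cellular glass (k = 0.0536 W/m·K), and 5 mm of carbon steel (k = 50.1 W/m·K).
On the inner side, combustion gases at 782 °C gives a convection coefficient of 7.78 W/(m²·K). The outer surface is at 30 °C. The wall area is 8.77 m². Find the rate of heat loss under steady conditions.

Q ≈ 2240 W

Series thermal resistances:
R_inner film = 1/(h_i·A) = 1/(7.78×8.77) = 0.01466 K/W
R_silica brick = L/(kA) = 0.175/(1.47×8.77) = 0.01357 K/W
R_fireclay brick = L/(kA) = 0.23/(1.27×8.77) = 0.02065 K/W
R_cellular glass = L/(kA) = 0.135/(0.0536×8.77) = 0.2872 K/W
R_carbon steel = L/(kA) = 0.005/(50.1×8.77) = 1.138×10^-5 K/W
R_total = 0.3361 K/W
Q = ΔT / R_total = 752 / 0.3361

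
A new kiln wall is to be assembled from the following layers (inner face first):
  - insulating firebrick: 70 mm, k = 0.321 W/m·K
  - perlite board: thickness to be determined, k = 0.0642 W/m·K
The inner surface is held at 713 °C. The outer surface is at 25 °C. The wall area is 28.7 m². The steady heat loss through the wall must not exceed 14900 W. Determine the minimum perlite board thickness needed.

Model the wall as resistances in series:
R_insulating firebrick = L/(kA) = 0.07/(0.321×28.7) = 0.007598 K/W
Sum of the known resistances R_other = 0.007598 K/W
Required total resistance R_tot = ΔT/Q_allow = 688/14900 = 0.04617 K/W
R_perlite board = R_tot − R_other = 0.03858 K/W
L = R·k·A = 0.03858×0.0642×28.7

L ≈ 71.1 mm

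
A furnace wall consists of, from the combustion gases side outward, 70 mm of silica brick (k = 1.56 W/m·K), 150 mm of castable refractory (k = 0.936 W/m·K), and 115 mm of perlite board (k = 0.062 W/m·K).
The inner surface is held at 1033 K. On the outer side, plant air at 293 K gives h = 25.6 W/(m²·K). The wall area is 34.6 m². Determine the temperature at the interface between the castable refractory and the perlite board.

Using the resistance-network approach (series):
R_silica brick = L/(kA) = 0.07/(1.56×34.6) = 0.001297 K/W
R_castable refractory = L/(kA) = 0.15/(0.936×34.6) = 0.004632 K/W
R_perlite board = L/(kA) = 0.115/(0.062×34.6) = 0.05361 K/W
R_outer film = 1/(h_o·A) = 1/(25.6×34.6) = 0.001129 K/W
R_total = 0.06067 K/W;  Q = ΔT/R_total = 740/0.06067 = 12200 W
T_interface = T_inner − Q·ΣR(inner→interface) = 1033 − 12200×0.005929

T ≈ 961 K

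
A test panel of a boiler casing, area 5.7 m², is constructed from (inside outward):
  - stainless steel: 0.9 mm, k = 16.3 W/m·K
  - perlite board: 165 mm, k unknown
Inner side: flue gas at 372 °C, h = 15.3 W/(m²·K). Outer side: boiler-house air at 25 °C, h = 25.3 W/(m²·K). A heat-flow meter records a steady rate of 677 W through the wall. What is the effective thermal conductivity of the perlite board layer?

k ≈ 0.0586 W/(m·K)

Thermal resistances in series:
R_inner film = 1/(h_i·A) = 1/(15.3×5.7) = 0.01147 K/W
R_stainless steel = L/(kA) = 0.0009/(16.3×5.7) = 9.687×10^-6 K/W
R_outer film = 1/(h_o·A) = 1/(25.3×5.7) = 0.006934 K/W
Sum of known resistances R_other = 0.01841 K/W
Total R = ΔT/Q = 347/677 = 0.5126 K/W
R_perlite board = R_total − R_other = 0.4941 K/W
k = L/(R·A) = 0.165/(0.4941×5.7)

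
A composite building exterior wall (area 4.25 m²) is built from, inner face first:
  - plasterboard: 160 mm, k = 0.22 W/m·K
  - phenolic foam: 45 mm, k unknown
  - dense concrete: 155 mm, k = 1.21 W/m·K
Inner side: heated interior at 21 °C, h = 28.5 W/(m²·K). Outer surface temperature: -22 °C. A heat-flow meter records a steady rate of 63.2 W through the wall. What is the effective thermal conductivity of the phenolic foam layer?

k ≈ 0.0225 W/(m·K)

Thermal resistances in series:
R_inner film = 1/(h_i·A) = 1/(28.5×4.25) = 0.008256 K/W
R_plasterboard = L/(kA) = 0.16/(0.22×4.25) = 0.1711 K/W
R_dense concrete = L/(kA) = 0.155/(1.21×4.25) = 0.03014 K/W
Sum of known resistances R_other = 0.2095 K/W
Total R = ΔT/Q = 43/63.2 = 0.6804 K/W
R_phenolic foam = R_total − R_other = 0.4709 K/W
k = L/(R·A) = 0.045/(0.4709×4.25)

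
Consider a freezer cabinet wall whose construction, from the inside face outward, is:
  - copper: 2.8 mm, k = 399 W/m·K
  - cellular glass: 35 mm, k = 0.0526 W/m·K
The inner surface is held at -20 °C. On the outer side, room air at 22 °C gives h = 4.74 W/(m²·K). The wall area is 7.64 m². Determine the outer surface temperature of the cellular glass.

Thermal resistances in series:
R_copper = L/(kA) = 0.0028/(399×7.64) = 9.185×10^-7 K/W
R_cellular glass = L/(kA) = 0.035/(0.0526×7.64) = 0.08709 K/W
R_outer film = 1/(h_o·A) = 1/(4.74×7.64) = 0.02761 K/W
R_total = 0.1147 K/W;  Q = ΔT/R_total = 42/0.1147 = 366.1 W
T_interface = T_inner + Q·ΣR(inner→interface) = -20 + 366×0.0871

T ≈ 11.9 °C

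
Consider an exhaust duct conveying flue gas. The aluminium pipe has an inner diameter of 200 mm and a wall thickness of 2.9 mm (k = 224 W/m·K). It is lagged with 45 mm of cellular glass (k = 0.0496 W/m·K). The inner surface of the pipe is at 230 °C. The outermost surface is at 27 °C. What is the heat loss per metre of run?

q′ ≈ 174 W/m

Cylindrical conduction, so R = ln(r₂/r₁)/(2πkL) per layer, in series:
R_aluminium pipe wall = ln(102.9/100)/(2π×224×1) = 2.031×10^-5 K/W
R_cellular glass = ln(147.9/102.9)/(2π×0.0496×1) = 1.164 K/W
R_total = 1.164 K/W
Q = ΔT/R_total = 203/1.164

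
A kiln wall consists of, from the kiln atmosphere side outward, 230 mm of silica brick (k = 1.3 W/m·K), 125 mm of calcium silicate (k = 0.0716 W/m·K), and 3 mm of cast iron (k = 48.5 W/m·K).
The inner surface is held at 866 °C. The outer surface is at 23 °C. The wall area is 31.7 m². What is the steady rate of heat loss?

Q ≈ 13900 W

Using the resistance-network approach (series):
R_silica brick = L/(kA) = 0.23/(1.3×31.7) = 0.005581 K/W
R_calcium silicate = L/(kA) = 0.125/(0.0716×31.7) = 0.05507 K/W
R_cast iron = L/(kA) = 0.003/(48.5×31.7) = 1.951×10^-6 K/W
R_total = 0.06066 K/W
Q = ΔT / R_total = 843 / 0.06066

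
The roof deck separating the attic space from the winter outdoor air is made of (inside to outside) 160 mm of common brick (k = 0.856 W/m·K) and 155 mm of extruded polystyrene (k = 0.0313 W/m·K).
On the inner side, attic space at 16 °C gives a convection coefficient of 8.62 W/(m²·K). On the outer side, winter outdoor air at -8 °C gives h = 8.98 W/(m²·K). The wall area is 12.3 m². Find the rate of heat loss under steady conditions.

Q ≈ 55 W

Using the resistance-network approach (series):
R_inner film = 1/(h_i·A) = 1/(8.62×12.3) = 0.009432 K/W
R_common brick = L/(kA) = 0.16/(0.856×12.3) = 0.0152 K/W
R_extruded polystyrene = L/(kA) = 0.155/(0.0313×12.3) = 0.4026 K/W
R_outer film = 1/(h_o·A) = 1/(8.98×12.3) = 0.009054 K/W
R_total = 0.4363 K/W
Q = ΔT / R_total = 24 / 0.4363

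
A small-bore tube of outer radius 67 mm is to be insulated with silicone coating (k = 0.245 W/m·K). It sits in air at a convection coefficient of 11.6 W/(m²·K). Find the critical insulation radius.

r_cr ≈ 21.1 mm

For a cylinder r_cr = k/h = 0.245/11.6
r_cr = 21.1 mm; since the bare radius (67 mm) is above r_cr, any added insulation will reduce heat loss.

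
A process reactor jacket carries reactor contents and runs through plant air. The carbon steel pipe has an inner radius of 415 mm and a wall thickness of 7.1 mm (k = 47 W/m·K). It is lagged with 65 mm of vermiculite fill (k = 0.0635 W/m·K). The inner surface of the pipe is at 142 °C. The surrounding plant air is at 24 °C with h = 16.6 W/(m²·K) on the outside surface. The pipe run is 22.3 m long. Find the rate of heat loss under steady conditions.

Radial resistances (cylindrical: R_cond = ln(r_o/r_i)/(2πkL), R_conv = 1/(h·2πrL)):
R_carbon steel pipe wall = ln(422.1/415)/(2π×47×22.3) = 2.576×10^-6 K/W
R_vermiculite fill = ln(487.1/422.1)/(2π×0.0635×22.3) = 0.0161 K/W
R_outer film = 1/(h_o·2πr_oL) = 1/(16.6×2π×0.4871×22.3) = 8.827×10^-4 K/W
R_total = 0.01698 K/W
Q = ΔT/R_total = 118/0.01698

Q ≈ 6950 W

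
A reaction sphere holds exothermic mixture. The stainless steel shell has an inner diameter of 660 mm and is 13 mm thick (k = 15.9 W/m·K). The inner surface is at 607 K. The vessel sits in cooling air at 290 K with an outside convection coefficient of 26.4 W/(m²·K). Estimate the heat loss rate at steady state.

Q ≈ 12100 W

Spherical conduction: R = (1/r_in − 1/r_out)/(4πk) per layer; series-sum.
R_stainless steel shell = (1/0.33 − 1/0.343)/(4π×15.9) = 5.748×10^-4 K/W
R_outer film = 1/(h·4πr_o²) = 1/(26.4×4π×0.343²) = 0.02562 K/W
R_total = 0.0262 K/W
Q = ΔT/R_total = 317/0.0262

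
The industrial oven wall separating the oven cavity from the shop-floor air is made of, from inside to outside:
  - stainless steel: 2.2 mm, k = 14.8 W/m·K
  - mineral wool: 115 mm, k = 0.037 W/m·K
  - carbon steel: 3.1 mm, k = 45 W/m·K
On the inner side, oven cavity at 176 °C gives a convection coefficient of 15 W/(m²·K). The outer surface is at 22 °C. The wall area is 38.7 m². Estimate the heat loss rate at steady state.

Q ≈ 1880 W

Series thermal resistances:
R_inner film = 1/(h_i·A) = 1/(15×38.7) = 0.001723 K/W
R_stainless steel = L/(kA) = 0.0022/(14.8×38.7) = 3.841×10^-6 K/W
R_mineral wool = L/(kA) = 0.115/(0.037×38.7) = 0.08031 K/W
R_carbon steel = L/(kA) = 0.0031/(45×38.7) = 1.78×10^-6 K/W
R_total = 0.08204 K/W
Q = ΔT / R_total = 154 / 0.08204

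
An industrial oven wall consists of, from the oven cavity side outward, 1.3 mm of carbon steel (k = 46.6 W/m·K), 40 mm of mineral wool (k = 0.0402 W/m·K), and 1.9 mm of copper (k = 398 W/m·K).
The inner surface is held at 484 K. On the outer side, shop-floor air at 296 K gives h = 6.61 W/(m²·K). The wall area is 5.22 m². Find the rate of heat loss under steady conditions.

Q ≈ 856 W

Thermal resistances in series:
R_carbon steel = L/(kA) = 0.0013/(46.6×5.22) = 5.344×10^-6 K/W
R_mineral wool = L/(kA) = 0.04/(0.0402×5.22) = 0.1906 K/W
R_copper = L/(kA) = 0.0019/(398×5.22) = 9.145×10^-7 K/W
R_outer film = 1/(h_o·A) = 1/(6.61×5.22) = 0.02898 K/W
R_total = 0.2196 K/W
Q = ΔT / R_total = 188 / 0.2196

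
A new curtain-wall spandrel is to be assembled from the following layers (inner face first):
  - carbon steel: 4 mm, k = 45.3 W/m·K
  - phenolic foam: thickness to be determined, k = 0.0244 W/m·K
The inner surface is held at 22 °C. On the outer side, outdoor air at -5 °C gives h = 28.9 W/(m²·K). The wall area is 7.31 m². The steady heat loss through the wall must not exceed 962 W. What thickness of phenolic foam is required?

Model the wall as resistances in series:
R_carbon steel = L/(kA) = 0.004/(45.3×7.31) = 1.208×10^-5 K/W
R_outer film = 1/(h_o·A) = 1/(28.9×7.31) = 0.004734 K/W
Sum of the known resistances R_other = 0.004746 K/W
Required total resistance R_tot = ΔT/Q_allow = 27/962 = 0.02807 K/W
R_phenolic foam = R_tot − R_other = 0.02332 K/W
L = R·k·A = 0.02332×0.0244×7.31

L ≈ 4.16 mm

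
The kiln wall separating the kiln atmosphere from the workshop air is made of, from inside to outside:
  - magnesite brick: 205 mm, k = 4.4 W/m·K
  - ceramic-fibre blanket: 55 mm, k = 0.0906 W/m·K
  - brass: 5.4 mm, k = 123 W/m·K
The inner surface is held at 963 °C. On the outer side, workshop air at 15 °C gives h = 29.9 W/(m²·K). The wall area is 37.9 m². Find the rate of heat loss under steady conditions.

Q ≈ 52300 W

Treating each layer as a thermal resistance in series:
R_magnesite brick = L/(kA) = 0.205/(4.4×37.9) = 0.001229 K/W
R_ceramic-fibre blanket = L/(kA) = 0.055/(0.0906×37.9) = 0.01602 K/W
R_brass = L/(kA) = 0.0054/(123×37.9) = 1.158×10^-6 K/W
R_outer film = 1/(h_o·A) = 1/(29.9×37.9) = 8.824×10^-4 K/W
R_total = 0.01813 K/W
Q = ΔT / R_total = 948 / 0.01813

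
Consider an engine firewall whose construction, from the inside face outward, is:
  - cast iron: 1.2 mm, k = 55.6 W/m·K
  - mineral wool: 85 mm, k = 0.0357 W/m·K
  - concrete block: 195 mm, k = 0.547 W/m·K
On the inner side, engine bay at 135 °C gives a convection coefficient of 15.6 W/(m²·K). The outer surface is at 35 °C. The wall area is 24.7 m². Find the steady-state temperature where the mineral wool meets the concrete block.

Series thermal resistances:
R_inner film = 1/(h_i·A) = 1/(15.6×24.7) = 0.002595 K/W
R_cast iron = L/(kA) = 0.0012/(55.6×24.7) = 8.738×10^-7 K/W
R_mineral wool = L/(kA) = 0.085/(0.0357×24.7) = 0.09639 K/W
R_concrete block = L/(kA) = 0.195/(0.547×24.7) = 0.01443 K/W
R_total = 0.1134 K/W;  Q = ΔT/R_total = 100/0.1134 = 881.6 W
T_interface = T_inner − Q·ΣR(inner→interface) = 135 − 882×0.09899

T ≈ 47.7 °C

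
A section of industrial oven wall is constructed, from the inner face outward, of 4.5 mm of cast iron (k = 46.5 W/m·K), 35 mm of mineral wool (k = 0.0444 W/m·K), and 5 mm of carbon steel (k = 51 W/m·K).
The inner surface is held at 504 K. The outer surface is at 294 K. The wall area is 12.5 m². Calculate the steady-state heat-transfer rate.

Using the resistance-network approach (series):
R_cast iron = L/(kA) = 0.0045/(46.5×12.5) = 7.742×10^-6 K/W
R_mineral wool = L/(kA) = 0.035/(0.0444×12.5) = 0.06306 K/W
R_carbon steel = L/(kA) = 0.005/(51×12.5) = 7.843×10^-6 K/W
R_total = 0.06308 K/W
Q = ΔT / R_total = 210 / 0.06308

Q ≈ 3330 W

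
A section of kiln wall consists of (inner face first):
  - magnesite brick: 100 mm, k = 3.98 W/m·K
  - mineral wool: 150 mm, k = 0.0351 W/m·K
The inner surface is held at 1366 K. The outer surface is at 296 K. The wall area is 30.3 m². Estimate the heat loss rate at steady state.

Using the resistance-network approach (series):
R_magnesite brick = L/(kA) = 0.1/(3.98×30.3) = 8.292×10^-4 K/W
R_mineral wool = L/(kA) = 0.15/(0.0351×30.3) = 0.141 K/W
R_total = 0.1419 K/W
Q = ΔT / R_total = 1070 / 0.1419

Q ≈ 7540 W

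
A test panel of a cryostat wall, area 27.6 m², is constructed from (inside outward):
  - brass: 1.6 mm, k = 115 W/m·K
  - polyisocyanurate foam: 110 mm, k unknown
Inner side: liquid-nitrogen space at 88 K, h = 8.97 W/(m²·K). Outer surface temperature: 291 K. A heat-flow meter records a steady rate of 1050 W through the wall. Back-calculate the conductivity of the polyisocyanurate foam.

Series thermal resistances:
R_inner film = 1/(h_i·A) = 1/(8.97×27.6) = 0.004039 K/W
R_brass = L/(kA) = 0.0016/(115×27.6) = 5.041×10^-7 K/W
Sum of known resistances R_other = 0.00404 K/W
Total R = ΔT/Q = 203/1050 = 0.1933 K/W
R_polyisocyanurate foam = R_total − R_other = 0.1893 K/W
k = L/(R·A) = 0.11/(0.1893×27.6)

k ≈ 0.0211 W/(m·K)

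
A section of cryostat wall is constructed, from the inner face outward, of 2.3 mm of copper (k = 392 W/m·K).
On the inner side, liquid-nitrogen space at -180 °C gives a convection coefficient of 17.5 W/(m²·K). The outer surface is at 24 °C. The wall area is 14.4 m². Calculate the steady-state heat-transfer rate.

Treating each layer as a thermal resistance in series:
R_inner film = 1/(h_i·A) = 1/(17.5×14.4) = 0.003968 K/W
R_copper = L/(kA) = 0.0023/(392×14.4) = 4.075×10^-7 K/W
R_total = 0.003969 K/W
Q = ΔT / R_total = 204 / 0.003969

Q ≈ 51400 W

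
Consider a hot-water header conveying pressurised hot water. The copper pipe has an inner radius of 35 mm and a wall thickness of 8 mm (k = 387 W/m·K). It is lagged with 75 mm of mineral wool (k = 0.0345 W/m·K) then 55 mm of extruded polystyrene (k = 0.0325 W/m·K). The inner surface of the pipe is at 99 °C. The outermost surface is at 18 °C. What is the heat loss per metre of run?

Radial resistances (cylindrical: R_cond = ln(r_o/r_i)/(2πkL), R_conv = 1/(h·2πrL)):
R_copper pipe wall = ln(43/35)/(2π×387×1) = 8.466×10^-5 K/W
R_mineral wool = ln(118/43)/(2π×0.0345×1) = 4.657 K/W
R_extruded polystyrene = ln(173/118)/(2π×0.0325×1) = 1.874 K/W
R_total = 6.531 K/W
Q = ΔT/R_total = 81/6.531

q′ ≈ 12.4 W/m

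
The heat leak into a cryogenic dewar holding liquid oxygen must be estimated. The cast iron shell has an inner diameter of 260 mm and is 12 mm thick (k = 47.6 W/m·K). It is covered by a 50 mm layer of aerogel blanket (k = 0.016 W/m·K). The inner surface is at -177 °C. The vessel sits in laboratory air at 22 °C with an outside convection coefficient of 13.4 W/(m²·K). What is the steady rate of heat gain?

Q ≈ 21.4 W

For a spherical shell R = (1/r₁ − 1/r₂)/(4πk); film R = 1/(h·4πr²). In series:
R_cast iron shell = (1/0.13 − 1/0.142)/(4π×47.6) = 0.001087 K/W
R_aerogel blanket = (1/0.142 − 1/0.192)/(4π×0.016) = 9.121 K/W
R_outer film = 1/(h·4πr_o²) = 1/(13.4×4π×0.192²) = 0.1611 K/W
R_total = 9.283 K/W
Q = ΔT/R_total = 199/9.283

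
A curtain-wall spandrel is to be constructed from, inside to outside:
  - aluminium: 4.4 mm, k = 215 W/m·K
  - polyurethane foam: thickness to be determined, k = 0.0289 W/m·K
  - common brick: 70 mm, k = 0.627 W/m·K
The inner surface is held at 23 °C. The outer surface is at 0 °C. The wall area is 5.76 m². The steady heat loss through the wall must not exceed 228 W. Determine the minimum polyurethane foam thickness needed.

Treating each layer as a thermal resistance in series:
R_aluminium = L/(kA) = 0.0044/(215×5.76) = 3.553×10^-6 K/W
R_common brick = L/(kA) = 0.07/(0.627×5.76) = 0.01938 K/W
Sum of the known resistances R_other = 0.01939 K/W
Required total resistance R_tot = ΔT/Q_allow = 23/228 = 0.1009 K/W
R_polyurethane foam = R_tot − R_other = 0.08149 K/W
L = R·k·A = 0.08149×0.0289×5.76

L ≈ 13.6 mm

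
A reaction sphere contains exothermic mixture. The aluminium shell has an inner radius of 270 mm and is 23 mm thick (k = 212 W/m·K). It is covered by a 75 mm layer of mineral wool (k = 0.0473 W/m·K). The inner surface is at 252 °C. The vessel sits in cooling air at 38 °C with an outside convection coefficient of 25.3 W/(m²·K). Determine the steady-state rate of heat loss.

Q ≈ 179 W

Radial (spherical) resistances in series:
R_aluminium shell = (1/0.27 − 1/0.293)/(4π×212) = 1.091×10^-4 K/W
R_mineral wool = (1/0.293 − 1/0.368)/(4π×0.0473) = 1.17 K/W
R_outer film = 1/(h·4πr_o²) = 1/(25.3×4π×0.368²) = 0.02323 K/W
R_total = 1.194 K/W
Q = ΔT/R_total = 214/1.194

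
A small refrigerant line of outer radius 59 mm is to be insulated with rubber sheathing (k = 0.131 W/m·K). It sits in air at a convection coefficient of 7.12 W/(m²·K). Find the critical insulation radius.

For a cylinder r_cr = k/h = 0.131/7.12
r_cr = 18.4 mm; since the bare radius (59 mm) is above r_cr, any added insulation will reduce heat loss.

r_cr ≈ 18.4 mm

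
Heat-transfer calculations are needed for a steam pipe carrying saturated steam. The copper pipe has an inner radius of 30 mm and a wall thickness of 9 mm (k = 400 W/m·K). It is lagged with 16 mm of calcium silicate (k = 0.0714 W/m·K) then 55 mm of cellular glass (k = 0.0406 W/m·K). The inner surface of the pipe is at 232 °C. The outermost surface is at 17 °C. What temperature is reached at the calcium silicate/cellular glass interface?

Per-layer cylindrical resistances, series-summed:
R_copper pipe wall = ln(39/30)/(2π×400×1) = 1.044×10^-4 K/W
R_calcium silicate = ln(55/39)/(2π×0.0714×1) = 0.7663 K/W
R_cellular glass = ln(110/55)/(2π×0.0406×1) = 2.717 K/W
R_total = 3.484 K/W
Q = ΔT/R_total = 215/3.484
Q = 61.7 W/m
T_interface = T_inner − Q·ΣR(inner→interface) = 232 − 61.7×0.7664

T ≈ 185 °C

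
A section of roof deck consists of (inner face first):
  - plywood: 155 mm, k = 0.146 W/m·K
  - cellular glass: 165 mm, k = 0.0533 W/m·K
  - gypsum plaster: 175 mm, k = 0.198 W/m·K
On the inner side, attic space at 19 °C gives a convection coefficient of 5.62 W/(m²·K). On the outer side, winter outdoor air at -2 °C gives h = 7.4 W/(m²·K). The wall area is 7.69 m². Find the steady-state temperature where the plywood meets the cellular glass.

T ≈ 14.1 °C

Treating each layer as a thermal resistance in series:
R_inner film = 1/(h_i·A) = 1/(5.62×7.69) = 0.02314 K/W
R_plywood = L/(kA) = 0.155/(0.146×7.69) = 0.1381 K/W
R_cellular glass = L/(kA) = 0.165/(0.0533×7.69) = 0.4026 K/W
R_gypsum plaster = L/(kA) = 0.175/(0.198×7.69) = 0.1149 K/W
R_outer film = 1/(h_o·A) = 1/(7.4×7.69) = 0.01757 K/W
R_total = 0.6963 K/W;  Q = ΔT/R_total = 21/0.6963 = 30.16 W
T_interface = T_inner − Q·ΣR(inner→interface) = 19 − 30.2×0.1612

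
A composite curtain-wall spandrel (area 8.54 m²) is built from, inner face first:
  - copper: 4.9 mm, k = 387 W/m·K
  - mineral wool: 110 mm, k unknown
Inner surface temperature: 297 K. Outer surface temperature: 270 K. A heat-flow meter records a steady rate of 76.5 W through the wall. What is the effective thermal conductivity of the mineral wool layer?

k ≈ 0.0365 W/(m·K)

Model the wall as resistances in series:
R_copper = L/(kA) = 0.0049/(387×8.54) = 1.483×10^-6 K/W
Sum of known resistances R_other = 1.483×10^-6 K/W
Total R = ΔT/Q = 27/76.5 = 0.3529 K/W
R_mineral wool = R_total − R_other = 0.3529 K/W
k = L/(R·A) = 0.11/(0.3529×8.54)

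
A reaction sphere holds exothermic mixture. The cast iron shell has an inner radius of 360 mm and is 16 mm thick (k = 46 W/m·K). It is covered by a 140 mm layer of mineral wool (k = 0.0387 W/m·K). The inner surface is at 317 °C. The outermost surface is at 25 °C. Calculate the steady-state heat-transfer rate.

Q ≈ 197 W

Each spherical layer contributes R = (1/r_i − 1/r_o)/(4πk):
R_cast iron shell = (1/0.36 − 1/0.376)/(4π×46) = 2.045×10^-4 K/W
R_mineral wool = (1/0.376 − 1/0.516)/(4π×0.0387) = 1.484 K/W
R_total = 1.484 K/W
Q = ΔT/R_total = 292/1.484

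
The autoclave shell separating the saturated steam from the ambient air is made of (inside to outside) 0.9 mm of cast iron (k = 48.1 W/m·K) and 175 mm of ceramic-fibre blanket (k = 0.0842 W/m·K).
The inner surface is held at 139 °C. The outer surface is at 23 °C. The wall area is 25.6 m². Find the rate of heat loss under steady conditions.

Q ≈ 1430 W

Thermal resistances in series:
R_cast iron = L/(kA) = 0.0009/(48.1×25.6) = 7.309×10^-7 K/W
R_ceramic-fibre blanket = L/(kA) = 0.175/(0.0842×25.6) = 0.08119 K/W
R_total = 0.08119 K/W
Q = ΔT / R_total = 116 / 0.08119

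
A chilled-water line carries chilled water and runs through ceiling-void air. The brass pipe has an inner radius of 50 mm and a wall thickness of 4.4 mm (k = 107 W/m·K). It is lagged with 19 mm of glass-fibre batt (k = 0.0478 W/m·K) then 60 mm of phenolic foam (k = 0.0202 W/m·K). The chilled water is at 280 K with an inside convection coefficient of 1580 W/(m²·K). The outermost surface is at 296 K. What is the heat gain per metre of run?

Per-layer cylindrical resistances, series-summed:
R_inner film = 1/(h_i·2πr₁L) = 1/(1580×2π×0.05×1) = 0.002015 K/W
R_brass pipe wall = ln(54.4/50)/(2π×107×1) = 1.255×10^-4 K/W
R_glass-fibre batt = ln(73.4/54.4)/(2π×0.0478×1) = 0.9974 K/W
R_phenolic foam = ln(133.4/73.4)/(2π×0.0202×1) = 4.707 K/W
R_total = 5.707 K/W
Q = ΔT/R_total = 16/5.707

q′ ≈ 2.8 W/m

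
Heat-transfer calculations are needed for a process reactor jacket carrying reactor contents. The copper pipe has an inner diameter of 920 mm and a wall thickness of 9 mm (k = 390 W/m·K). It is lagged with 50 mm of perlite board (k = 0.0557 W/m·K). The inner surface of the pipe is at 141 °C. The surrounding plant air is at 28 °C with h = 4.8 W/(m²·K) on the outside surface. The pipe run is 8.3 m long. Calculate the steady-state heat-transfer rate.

Q ≈ 2650 W

Radial resistances (cylindrical: R_cond = ln(r_o/r_i)/(2πkL), R_conv = 1/(h·2πrL)):
R_copper pipe wall = ln(469/460)/(2π×390×8.3) = 9.527×10^-7 K/W
R_perlite board = ln(519/469)/(2π×0.0557×8.3) = 0.03487 K/W
R_outer film = 1/(h_o·2πr_oL) = 1/(4.8×2π×0.519×8.3) = 0.007697 K/W
R_total = 0.04257 K/W
Q = ΔT/R_total = 113/0.04257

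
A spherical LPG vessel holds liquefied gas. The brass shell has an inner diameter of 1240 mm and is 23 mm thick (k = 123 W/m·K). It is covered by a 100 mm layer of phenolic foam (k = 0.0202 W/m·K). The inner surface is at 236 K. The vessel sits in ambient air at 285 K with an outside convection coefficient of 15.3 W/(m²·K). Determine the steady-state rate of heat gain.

For a spherical shell R = (1/r₁ − 1/r₂)/(4πk); film R = 1/(h·4πr²). In series:
R_brass shell = (1/0.62 − 1/0.643)/(4π×123) = 3.733×10^-5 K/W
R_phenolic foam = (1/0.643 − 1/0.743)/(4π×0.0202) = 0.8246 K/W
R_outer film = 1/(h·4πr_o²) = 1/(15.3×4π×0.743²) = 0.009422 K/W
R_total = 0.8341 K/W
Q = ΔT/R_total = 49/0.8341

Q ≈ 58.7 W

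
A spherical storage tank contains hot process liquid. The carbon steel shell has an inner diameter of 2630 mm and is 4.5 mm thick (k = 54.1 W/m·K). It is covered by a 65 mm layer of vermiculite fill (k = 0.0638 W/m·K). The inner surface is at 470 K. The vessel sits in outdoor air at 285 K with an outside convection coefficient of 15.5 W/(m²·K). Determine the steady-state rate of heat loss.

Q ≈ 3930 W

Spherical conduction: R = (1/r_in − 1/r_out)/(4πk) per layer; series-sum.
R_carbon steel shell = (1/1.315 − 1/1.3195)/(4π×54.1) = 3.815×10^-6 K/W
R_vermiculite fill = (1/1.3195 − 1/1.3845)/(4π×0.0638) = 0.04438 K/W
R_outer film = 1/(h·4πr_o²) = 1/(15.5×4π×1.3845²) = 0.002678 K/W
R_total = 0.04706 K/W
Q = ΔT/R_total = 185/0.04706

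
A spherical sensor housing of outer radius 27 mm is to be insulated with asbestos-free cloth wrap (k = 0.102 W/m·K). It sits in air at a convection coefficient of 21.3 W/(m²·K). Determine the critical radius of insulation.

For a sphere r_cr = 2k/h = 2×0.102/21.3
r_cr = 9.58 mm; since the bare radius (27 mm) is above r_cr, any added insulation will reduce heat loss.

r_cr ≈ 9.58 mm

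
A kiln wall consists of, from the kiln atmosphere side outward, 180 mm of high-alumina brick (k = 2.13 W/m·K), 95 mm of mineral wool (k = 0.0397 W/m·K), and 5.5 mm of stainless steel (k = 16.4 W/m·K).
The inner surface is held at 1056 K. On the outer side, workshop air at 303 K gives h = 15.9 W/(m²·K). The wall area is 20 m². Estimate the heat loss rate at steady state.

Using the resistance-network approach (series):
R_high-alumina brick = L/(kA) = 0.18/(2.13×20) = 0.004225 K/W
R_mineral wool = L/(kA) = 0.095/(0.0397×20) = 0.1196 K/W
R_stainless steel = L/(kA) = 0.0055/(16.4×20) = 1.677×10^-5 K/W
R_outer film = 1/(h_o·A) = 1/(15.9×20) = 0.003145 K/W
R_total = 0.127 K/W
Q = ΔT / R_total = 753 / 0.127

Q ≈ 5930 W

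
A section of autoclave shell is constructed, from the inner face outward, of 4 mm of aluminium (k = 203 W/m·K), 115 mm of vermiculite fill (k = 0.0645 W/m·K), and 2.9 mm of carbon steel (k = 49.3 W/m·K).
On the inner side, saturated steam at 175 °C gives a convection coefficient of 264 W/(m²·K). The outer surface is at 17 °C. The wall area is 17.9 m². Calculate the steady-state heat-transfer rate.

Q ≈ 1580 W

Series thermal resistances:
R_inner film = 1/(h_i·A) = 1/(264×17.9) = 2.116×10^-4 K/W
R_aluminium = L/(kA) = 0.004/(203×17.9) = 1.101×10^-6 K/W
R_vermiculite fill = L/(kA) = 0.115/(0.0645×17.9) = 0.09961 K/W
R_carbon steel = L/(kA) = 0.0029/(49.3×17.9) = 3.286×10^-6 K/W
R_total = 0.09982 K/W
Q = ΔT / R_total = 158 / 0.09982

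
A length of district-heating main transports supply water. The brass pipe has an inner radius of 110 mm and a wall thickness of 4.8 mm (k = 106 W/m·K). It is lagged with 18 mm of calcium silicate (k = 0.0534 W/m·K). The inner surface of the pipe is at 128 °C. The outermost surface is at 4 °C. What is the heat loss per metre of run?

q′ ≈ 286 W/m

Per-layer cylindrical resistances, series-summed:
R_brass pipe wall = ln(114.8/110)/(2π×106×1) = 6.413×10^-5 K/W
R_calcium silicate = ln(132.8/114.8)/(2π×0.0534×1) = 0.4341 K/W
R_total = 0.4342 K/W
Q = ΔT/R_total = 124/0.4342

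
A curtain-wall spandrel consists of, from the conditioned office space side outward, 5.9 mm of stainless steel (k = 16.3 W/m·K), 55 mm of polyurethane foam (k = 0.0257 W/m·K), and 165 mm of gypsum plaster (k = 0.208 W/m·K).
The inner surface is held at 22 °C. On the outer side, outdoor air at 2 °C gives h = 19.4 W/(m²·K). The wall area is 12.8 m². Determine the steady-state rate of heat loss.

Q ≈ 85.8 W

Treating each layer as a thermal resistance in series:
R_stainless steel = L/(kA) = 0.0059/(16.3×12.8) = 2.828×10^-5 K/W
R_polyurethane foam = L/(kA) = 0.055/(0.0257×12.8) = 0.1672 K/W
R_gypsum plaster = L/(kA) = 0.165/(0.208×12.8) = 0.06197 K/W
R_outer film = 1/(h_o·A) = 1/(19.4×12.8) = 0.004027 K/W
R_total = 0.2332 K/W
Q = ΔT / R_total = 20 / 0.2332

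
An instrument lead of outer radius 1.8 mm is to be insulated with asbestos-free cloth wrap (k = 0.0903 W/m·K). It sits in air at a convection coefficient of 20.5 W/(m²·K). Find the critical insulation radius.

r_cr ≈ 4.4 mm

For a cylinder r_cr = k/h = 0.0903/20.5
r_cr = 4.4 mm; since the bare radius (1.8 mm) is below r_cr, adding a thin layer of insulation will *increase* heat loss.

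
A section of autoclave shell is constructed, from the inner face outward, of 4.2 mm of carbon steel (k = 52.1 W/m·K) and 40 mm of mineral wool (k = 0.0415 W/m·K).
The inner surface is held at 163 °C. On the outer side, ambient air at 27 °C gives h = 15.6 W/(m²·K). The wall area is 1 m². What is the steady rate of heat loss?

Q ≈ 132 W

Series thermal resistances:
R_carbon steel = L/(kA) = 0.0042/(52.1×1) = 8.061×10^-5 K/W
R_mineral wool = L/(kA) = 0.04/(0.0415×1) = 0.9639 K/W
R_outer film = 1/(h_o·A) = 1/(15.6×1) = 0.0641 K/W
R_total = 1.028 K/W
Q = ΔT / R_total = 136 / 1.028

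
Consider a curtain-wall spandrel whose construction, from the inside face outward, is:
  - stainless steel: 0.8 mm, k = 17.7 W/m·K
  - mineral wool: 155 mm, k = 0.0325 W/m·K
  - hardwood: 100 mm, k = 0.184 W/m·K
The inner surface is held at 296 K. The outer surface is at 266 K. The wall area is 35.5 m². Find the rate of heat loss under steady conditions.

Q ≈ 200 W

Model the wall as resistances in series:
R_stainless steel = L/(kA) = 0.0008/(17.7×35.5) = 1.273×10^-6 K/W
R_mineral wool = L/(kA) = 0.155/(0.0325×35.5) = 0.1343 K/W
R_hardwood = L/(kA) = 0.1/(0.184×35.5) = 0.01531 K/W
R_total = 0.1497 K/W
Q = ΔT / R_total = 30 / 0.1497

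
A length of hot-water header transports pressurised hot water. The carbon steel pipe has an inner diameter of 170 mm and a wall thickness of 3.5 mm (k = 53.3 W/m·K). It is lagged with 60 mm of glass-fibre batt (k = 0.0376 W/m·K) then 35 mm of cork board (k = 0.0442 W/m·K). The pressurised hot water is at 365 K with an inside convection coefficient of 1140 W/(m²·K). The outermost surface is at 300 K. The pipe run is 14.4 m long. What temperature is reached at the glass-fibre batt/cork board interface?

T ≈ 317 K

For a radial system each layer contributes R = ln(r_out/r_in)/(2πkL); films add R = 1/(hA).
R_inner film = 1/(h_i·2πr₁L) = 1/(1140×2π×0.085×14.4) = 1.141×10^-4 K/W
R_carbon steel pipe wall = ln(88.5/85)/(2π×53.3×14.4) = 8.367×10^-6 K/W
R_glass-fibre batt = ln(148.5/88.5)/(2π×0.0376×14.4) = 0.1521 K/W
R_cork board = ln(183.5/148.5)/(2π×0.0442×14.4) = 0.05292 K/W
R_total = 0.2052 K/W
Q = ΔT/R_total = 65/0.2052
Q = 317 W
T_interface = T_inner − Q·ΣR(inner→interface) = 365 − 317×0.1523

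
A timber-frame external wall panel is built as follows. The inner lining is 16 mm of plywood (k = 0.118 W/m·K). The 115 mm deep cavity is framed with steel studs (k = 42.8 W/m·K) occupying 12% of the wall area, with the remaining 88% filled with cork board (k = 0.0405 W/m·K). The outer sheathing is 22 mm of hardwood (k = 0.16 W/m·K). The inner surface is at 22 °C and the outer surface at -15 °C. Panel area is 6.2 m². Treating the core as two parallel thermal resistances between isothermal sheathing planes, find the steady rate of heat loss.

Q ≈ 777 W

Sheathing layers in series; stud and cavity paths in parallel between them.
R_inner = 0.016/(0.118×6.2) = 0.02187 K/W
R_stud  = 0.115/(42.8×0.12×6.2) = 0.003611 K/W
R_cav   = 0.115/(0.0405×0.88×6.2) = 0.5204 K/W
1/R_core = 1/R_stud + 1/R_cav → R_core = 0.003587 K/W
R_outer = 0.022/(0.16×6.2) = 0.02218 K/W
R_total = 0.04763 K/W
Q = ΔT/R_total = 37/0.04763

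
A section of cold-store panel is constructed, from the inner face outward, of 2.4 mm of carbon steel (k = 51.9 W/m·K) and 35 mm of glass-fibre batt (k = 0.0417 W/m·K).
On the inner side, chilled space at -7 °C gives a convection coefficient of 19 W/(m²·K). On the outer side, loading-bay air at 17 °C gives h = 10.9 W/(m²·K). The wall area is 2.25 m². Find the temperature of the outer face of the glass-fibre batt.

Treating each layer as a thermal resistance in series:
R_inner film = 1/(h_i·A) = 1/(19×2.25) = 0.02339 K/W
R_carbon steel = L/(kA) = 0.0024/(51.9×2.25) = 2.055×10^-5 K/W
R_glass-fibre batt = L/(kA) = 0.035/(0.0417×2.25) = 0.373 K/W
R_outer film = 1/(h_o·A) = 1/(10.9×2.25) = 0.04077 K/W
R_total = 0.4372 K/W;  Q = ΔT/R_total = 24/0.4372 = 54.89 W
T_interface = T_inner + Q·ΣR(inner→interface) = -7 + 54.9×0.3964

T ≈ 14.8 °C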